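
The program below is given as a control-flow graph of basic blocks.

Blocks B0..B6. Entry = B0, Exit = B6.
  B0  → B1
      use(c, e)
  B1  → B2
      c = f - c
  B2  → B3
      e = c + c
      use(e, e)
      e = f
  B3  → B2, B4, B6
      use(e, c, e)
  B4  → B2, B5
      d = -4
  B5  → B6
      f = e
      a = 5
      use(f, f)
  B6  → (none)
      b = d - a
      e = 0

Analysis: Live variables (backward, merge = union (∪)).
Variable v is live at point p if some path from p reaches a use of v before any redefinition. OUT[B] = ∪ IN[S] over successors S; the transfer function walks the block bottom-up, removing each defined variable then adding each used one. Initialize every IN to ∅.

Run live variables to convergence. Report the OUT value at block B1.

Converged values:
  B0: | IN={a, c, d, e, f} | OUT={a, c, d, f}
  B1: | IN={a, c, d, f} | OUT={a, c, d, f}
  B2: | IN={a, c, d, f} | OUT={a, c, d, e, f}
  B3: | IN={a, c, d, e, f} | OUT={a, c, d, e, f}
  B4: | IN={a, c, e, f} | OUT={a, c, d, e, f}
  B5: | IN={d, e} | OUT={a, d}
  B6: | IN={a, d} | OUT={}

Merge at B1: OUT[B1] = IN[B2] = {a, c, d, f}

Answer: {a, c, d, f}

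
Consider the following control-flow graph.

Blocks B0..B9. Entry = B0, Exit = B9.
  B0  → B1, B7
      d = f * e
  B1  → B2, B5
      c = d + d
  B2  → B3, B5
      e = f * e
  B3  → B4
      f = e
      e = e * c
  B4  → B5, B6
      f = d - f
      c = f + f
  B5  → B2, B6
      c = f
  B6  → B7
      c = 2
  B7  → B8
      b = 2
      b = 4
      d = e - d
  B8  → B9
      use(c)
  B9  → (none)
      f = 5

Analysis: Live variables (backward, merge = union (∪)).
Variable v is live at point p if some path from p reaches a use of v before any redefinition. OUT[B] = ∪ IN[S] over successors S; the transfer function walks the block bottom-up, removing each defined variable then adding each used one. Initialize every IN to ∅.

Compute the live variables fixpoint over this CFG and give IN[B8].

Fixpoint table:
  B0:  IN={c, e, f}  OUT={c, d, e, f}
  B1:  IN={d, e, f}  OUT={c, d, e, f}
  B2:  IN={c, d, e, f}  OUT={c, d, e, f}
  B3:  IN={c, d, e}  OUT={d, e, f}
  B4:  IN={d, e, f}  OUT={d, e, f}
  B5:  IN={d, e, f}  OUT={c, d, e, f}
  B6:  IN={d, e}  OUT={c, d, e}
  B7:  IN={c, d, e}  OUT={c}
  B8:  IN={c}  OUT={}
  B9:  IN={}  OUT={}

Merge at B8: OUT[B8] = IN[B9] = {}
Applying B8's transfer function to that OUT value gives IN[B8] (row B8 above).

Answer: {c}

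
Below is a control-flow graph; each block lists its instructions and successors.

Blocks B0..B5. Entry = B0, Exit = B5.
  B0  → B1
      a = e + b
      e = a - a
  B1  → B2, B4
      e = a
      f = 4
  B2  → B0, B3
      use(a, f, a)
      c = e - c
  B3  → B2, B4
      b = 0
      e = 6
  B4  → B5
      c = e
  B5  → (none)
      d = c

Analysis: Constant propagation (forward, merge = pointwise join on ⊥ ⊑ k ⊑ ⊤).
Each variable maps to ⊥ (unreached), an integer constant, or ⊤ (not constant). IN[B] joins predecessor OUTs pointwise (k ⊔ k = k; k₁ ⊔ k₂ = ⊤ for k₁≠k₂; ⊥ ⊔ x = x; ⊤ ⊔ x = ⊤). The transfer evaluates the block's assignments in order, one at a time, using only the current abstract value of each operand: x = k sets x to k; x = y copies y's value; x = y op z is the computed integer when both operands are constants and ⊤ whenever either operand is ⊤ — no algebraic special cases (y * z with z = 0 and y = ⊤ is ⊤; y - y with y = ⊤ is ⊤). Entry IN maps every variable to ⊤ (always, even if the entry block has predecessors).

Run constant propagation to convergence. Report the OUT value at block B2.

Answer: {a: ⊤, b: ⊤, c: ⊤, d: ⊤, e: ⊤, f: 4}

Derivation:
Converged values:
  B0:  IN=(all ⊤)  OUT=(all ⊤)
  B1:  IN=(all ⊤)  OUT={f:4; rest ⊤}
  B2:  IN={f:4; rest ⊤}  OUT={f:4; rest ⊤}
  B3:  IN={f:4; rest ⊤}  OUT={b:0, e:6, f:4; rest ⊤}
  B4:  IN={f:4; rest ⊤}  OUT={f:4; rest ⊤}
  B5:  IN={f:4; rest ⊤}  OUT={f:4; rest ⊤}

Merge at B2: IN[B2] = OUT[B1] ⊔ OUT[B3] = {a: ⊤, b: ⊤, c: ⊤, d: ⊤, e: ⊤, f: 4}
Applying B2's transfer function to that IN value gives OUT[B2] (row B2 above).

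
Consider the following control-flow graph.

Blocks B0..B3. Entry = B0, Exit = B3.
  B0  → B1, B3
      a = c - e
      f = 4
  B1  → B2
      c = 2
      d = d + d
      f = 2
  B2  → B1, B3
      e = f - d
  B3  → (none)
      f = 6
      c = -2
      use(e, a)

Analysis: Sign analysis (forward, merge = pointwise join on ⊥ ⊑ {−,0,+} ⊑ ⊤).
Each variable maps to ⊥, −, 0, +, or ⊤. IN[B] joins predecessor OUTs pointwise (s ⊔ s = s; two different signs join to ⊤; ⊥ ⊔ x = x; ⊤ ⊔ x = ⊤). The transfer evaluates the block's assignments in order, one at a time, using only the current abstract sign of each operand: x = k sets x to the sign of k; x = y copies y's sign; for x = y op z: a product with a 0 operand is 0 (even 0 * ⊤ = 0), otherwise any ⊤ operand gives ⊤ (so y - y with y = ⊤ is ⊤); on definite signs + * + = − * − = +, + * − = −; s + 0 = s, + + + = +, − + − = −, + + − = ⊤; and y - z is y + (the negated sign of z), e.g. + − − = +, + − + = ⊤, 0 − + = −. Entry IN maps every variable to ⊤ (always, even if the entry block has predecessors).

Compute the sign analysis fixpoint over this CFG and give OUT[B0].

Per-block solution:
  B0:   IN=(all ⊤)   OUT={f:+; rest ⊤}
  B1:   IN={f:+; rest ⊤}   OUT={c:+, f:+; rest ⊤}
  B2:   IN={c:+, f:+; rest ⊤}   OUT={c:+, f:+; rest ⊤}
  B3:   IN={f:+; rest ⊤}   OUT={c:-, f:+; rest ⊤}

B0 is the boundary node: IN[B0] = {a: ⊤, b: ⊤, c: ⊤, d: ⊤, e: ⊤, f: ⊤}
Applying B0's transfer function to that IN value gives OUT[B0] (row B0 above).

Answer: {a: ⊤, b: ⊤, c: ⊤, d: ⊤, e: ⊤, f: +}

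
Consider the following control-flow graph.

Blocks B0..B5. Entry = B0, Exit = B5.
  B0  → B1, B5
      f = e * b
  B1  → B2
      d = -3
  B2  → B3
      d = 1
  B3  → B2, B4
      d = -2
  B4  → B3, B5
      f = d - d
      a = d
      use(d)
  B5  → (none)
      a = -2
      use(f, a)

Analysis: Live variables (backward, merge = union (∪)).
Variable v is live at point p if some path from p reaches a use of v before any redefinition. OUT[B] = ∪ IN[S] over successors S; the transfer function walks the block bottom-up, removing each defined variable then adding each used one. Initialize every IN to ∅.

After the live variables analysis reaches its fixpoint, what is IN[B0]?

Answer: {b, e}

Working:
Fixpoint table:
  B0:  IN={b, e}  OUT={f}
  B1:  IN={}  OUT={}
  B2:  IN={}  OUT={}
  B3:  IN={}  OUT={d}
  B4:  IN={d}  OUT={f}
  B5:  IN={f}  OUT={}

Merge at B0: OUT[B0] = IN[B1] ⊔ IN[B5] = {f}
Applying B0's transfer function to that OUT value gives IN[B0] (row B0 above).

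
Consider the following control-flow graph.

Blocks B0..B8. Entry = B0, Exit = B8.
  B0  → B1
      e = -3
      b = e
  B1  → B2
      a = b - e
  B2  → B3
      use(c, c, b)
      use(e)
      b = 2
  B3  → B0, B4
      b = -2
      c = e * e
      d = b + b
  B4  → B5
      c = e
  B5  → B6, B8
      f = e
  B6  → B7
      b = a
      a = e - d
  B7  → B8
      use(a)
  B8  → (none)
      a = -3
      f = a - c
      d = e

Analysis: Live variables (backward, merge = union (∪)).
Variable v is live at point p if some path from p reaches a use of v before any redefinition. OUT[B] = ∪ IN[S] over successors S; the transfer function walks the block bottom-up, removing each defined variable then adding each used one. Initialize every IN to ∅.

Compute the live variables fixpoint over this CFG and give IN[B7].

Per-block solution:
  B0:   IN={c}   OUT={b, c, e}
  B1:   IN={b, c, e}   OUT={a, b, c, e}
  B2:   IN={a, b, c, e}   OUT={a, e}
  B3:   IN={a, e}   OUT={a, c, d, e}
  B4:   IN={a, d, e}   OUT={a, c, d, e}
  B5:   IN={a, c, d, e}   OUT={a, c, d, e}
  B6:   IN={a, c, d, e}   OUT={a, c, e}
  B7:   IN={a, c, e}   OUT={c, e}
  B8:   IN={c, e}   OUT={}

Merge at B7: OUT[B7] = IN[B8] = {c, e}
Applying B7's transfer function to that OUT value gives IN[B7] (row B7 above).

Answer: {a, c, e}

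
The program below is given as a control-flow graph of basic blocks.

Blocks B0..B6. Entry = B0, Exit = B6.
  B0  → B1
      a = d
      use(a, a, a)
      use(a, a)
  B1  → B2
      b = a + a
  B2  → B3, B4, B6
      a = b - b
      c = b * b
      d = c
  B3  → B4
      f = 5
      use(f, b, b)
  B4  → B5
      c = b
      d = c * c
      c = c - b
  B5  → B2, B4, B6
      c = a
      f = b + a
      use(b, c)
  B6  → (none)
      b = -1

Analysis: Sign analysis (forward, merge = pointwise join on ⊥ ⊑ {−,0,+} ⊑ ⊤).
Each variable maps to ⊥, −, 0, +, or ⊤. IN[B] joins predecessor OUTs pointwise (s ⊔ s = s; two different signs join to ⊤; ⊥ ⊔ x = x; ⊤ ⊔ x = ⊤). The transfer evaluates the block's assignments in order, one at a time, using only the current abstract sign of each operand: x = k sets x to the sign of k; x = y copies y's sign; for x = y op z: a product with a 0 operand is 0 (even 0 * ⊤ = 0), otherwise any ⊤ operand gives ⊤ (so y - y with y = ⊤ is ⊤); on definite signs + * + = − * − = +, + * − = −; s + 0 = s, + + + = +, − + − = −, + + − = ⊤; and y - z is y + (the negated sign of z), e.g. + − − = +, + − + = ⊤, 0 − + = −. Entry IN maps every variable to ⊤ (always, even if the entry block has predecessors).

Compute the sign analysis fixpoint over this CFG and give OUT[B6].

Converged values:
  B0:   IN=(all ⊤)   OUT=(all ⊤)
  B1:   IN=(all ⊤)   OUT=(all ⊤)
  B2:   IN=(all ⊤)   OUT=(all ⊤)
  B3:   IN=(all ⊤)   OUT={f:+; rest ⊤}
  B4:   IN=(all ⊤)   OUT=(all ⊤)
  B5:   IN=(all ⊤)   OUT=(all ⊤)
  B6:   IN=(all ⊤)   OUT={b:-; rest ⊤}

Merge at B6: IN[B6] = OUT[B2] ⊔ OUT[B5] = {a: ⊤, b: ⊤, c: ⊤, d: ⊤, e: ⊤, f: ⊤}
Applying B6's transfer function to that IN value gives OUT[B6] (row B6 above).

Answer: {a: ⊤, b: -, c: ⊤, d: ⊤, e: ⊤, f: ⊤}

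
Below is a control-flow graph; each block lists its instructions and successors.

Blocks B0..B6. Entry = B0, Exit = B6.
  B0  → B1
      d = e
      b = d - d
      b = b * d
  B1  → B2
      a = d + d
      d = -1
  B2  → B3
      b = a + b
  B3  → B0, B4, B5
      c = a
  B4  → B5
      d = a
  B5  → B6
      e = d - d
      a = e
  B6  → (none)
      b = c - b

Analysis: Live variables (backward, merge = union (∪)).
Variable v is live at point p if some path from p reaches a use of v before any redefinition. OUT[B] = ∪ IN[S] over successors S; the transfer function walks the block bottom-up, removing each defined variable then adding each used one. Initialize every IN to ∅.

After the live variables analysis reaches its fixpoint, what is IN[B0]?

Fixpoint table:
  B0:  IN={e}  OUT={b, d, e}
  B1:  IN={b, d, e}  OUT={a, b, d, e}
  B2:  IN={a, b, d, e}  OUT={a, b, d, e}
  B3:  IN={a, b, d, e}  OUT={a, b, c, d, e}
  B4:  IN={a, b, c}  OUT={b, c, d}
  B5:  IN={b, c, d}  OUT={b, c}
  B6:  IN={b, c}  OUT={}

Merge at B0: OUT[B0] = IN[B1] = {b, d, e}
Applying B0's transfer function to that OUT value gives IN[B0] (row B0 above).

Answer: {e}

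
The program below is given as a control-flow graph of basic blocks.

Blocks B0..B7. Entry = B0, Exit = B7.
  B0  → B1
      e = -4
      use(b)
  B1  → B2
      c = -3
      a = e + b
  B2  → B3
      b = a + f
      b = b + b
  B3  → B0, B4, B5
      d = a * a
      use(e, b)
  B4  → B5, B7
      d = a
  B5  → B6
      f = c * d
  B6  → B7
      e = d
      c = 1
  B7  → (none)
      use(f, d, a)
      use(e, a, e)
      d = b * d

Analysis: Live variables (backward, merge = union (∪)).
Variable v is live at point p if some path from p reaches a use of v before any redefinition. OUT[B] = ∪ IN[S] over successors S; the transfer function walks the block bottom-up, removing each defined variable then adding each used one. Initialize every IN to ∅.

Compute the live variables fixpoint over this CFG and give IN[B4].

Per-block solution:
  B0:   IN={b, f}   OUT={b, e, f}
  B1:   IN={b, e, f}   OUT={a, c, e, f}
  B2:   IN={a, c, e, f}   OUT={a, b, c, e, f}
  B3:   IN={a, b, c, e, f}   OUT={a, b, c, d, e, f}
  B4:   IN={a, b, c, e, f}   OUT={a, b, c, d, e, f}
  B5:   IN={a, b, c, d}   OUT={a, b, d, f}
  B6:   IN={a, b, d, f}   OUT={a, b, d, e, f}
  B7:   IN={a, b, d, e, f}   OUT={}

Merge at B4: OUT[B4] = IN[B5] ⊔ IN[B7] = {a, b, c, d, e, f}
Applying B4's transfer function to that OUT value gives IN[B4] (row B4 above).

Answer: {a, b, c, e, f}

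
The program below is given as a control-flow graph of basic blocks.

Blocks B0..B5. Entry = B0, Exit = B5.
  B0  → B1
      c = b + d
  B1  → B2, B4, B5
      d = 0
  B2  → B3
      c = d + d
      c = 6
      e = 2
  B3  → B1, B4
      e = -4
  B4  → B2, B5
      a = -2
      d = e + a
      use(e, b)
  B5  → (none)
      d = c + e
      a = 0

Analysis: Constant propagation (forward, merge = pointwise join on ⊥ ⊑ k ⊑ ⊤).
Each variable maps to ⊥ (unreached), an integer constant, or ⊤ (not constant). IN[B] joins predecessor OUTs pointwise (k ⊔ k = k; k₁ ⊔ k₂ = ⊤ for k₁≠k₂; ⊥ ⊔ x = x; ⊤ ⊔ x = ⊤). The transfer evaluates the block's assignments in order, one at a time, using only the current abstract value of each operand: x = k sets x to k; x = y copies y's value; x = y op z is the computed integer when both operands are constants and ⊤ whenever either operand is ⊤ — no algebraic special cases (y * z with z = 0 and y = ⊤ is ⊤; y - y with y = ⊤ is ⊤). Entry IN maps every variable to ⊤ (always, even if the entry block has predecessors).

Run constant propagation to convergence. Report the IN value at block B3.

Fixpoint table:
  B0:  IN=(all ⊤)  OUT=(all ⊤)
  B1:  IN=(all ⊤)  OUT={d:0; rest ⊤}
  B2:  IN=(all ⊤)  OUT={c:6, e:2; rest ⊤}
  B3:  IN={c:6, e:2; rest ⊤}  OUT={c:6, e:-4; rest ⊤}
  B4:  IN=(all ⊤)  OUT={a:-2; rest ⊤}
  B5:  IN=(all ⊤)  OUT={a:0; rest ⊤}

Merge at B3: IN[B3] = OUT[B2] = {a: ⊤, b: ⊤, c: 6, d: ⊤, e: 2, f: ⊤}

Answer: {a: ⊤, b: ⊤, c: 6, d: ⊤, e: 2, f: ⊤}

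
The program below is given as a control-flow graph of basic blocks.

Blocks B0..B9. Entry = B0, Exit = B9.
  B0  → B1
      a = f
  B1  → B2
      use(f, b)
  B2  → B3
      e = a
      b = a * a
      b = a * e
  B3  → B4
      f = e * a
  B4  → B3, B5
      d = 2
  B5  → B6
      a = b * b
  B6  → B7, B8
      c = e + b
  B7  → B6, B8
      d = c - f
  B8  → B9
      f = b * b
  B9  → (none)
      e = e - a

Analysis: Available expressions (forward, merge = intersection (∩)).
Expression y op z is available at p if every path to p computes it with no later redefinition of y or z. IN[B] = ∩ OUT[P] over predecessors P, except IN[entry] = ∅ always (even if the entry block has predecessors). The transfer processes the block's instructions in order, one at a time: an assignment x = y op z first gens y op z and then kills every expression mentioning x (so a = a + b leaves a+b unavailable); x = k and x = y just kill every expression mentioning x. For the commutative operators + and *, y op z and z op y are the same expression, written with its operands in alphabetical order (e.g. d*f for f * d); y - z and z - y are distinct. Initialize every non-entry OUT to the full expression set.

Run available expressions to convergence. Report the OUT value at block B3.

Converged values:
  B0:   IN={}   OUT={}
  B1:   IN={}   OUT={}
  B2:   IN={}   OUT={a*a, a*e}
  B3:   IN={a*a, a*e}   OUT={a*a, a*e}
  B4:   IN={a*a, a*e}   OUT={a*a, a*e}
  B5:   IN={a*a, a*e}   OUT={b*b}
  B6:   IN={b*b}   OUT={b*b, b+e}
  B7:   IN={b*b, b+e}   OUT={b*b, b+e, c-f}
  B8:   IN={b*b, b+e}   OUT={b*b, b+e}
  B9:   IN={b*b, b+e}   OUT={b*b}

Merge at B3: IN[B3] = OUT[B2] ∩ OUT[B4] = {a*a, a*e}
Applying B3's transfer function to that IN value gives OUT[B3] (row B3 above).

Answer: {a*a, a*e}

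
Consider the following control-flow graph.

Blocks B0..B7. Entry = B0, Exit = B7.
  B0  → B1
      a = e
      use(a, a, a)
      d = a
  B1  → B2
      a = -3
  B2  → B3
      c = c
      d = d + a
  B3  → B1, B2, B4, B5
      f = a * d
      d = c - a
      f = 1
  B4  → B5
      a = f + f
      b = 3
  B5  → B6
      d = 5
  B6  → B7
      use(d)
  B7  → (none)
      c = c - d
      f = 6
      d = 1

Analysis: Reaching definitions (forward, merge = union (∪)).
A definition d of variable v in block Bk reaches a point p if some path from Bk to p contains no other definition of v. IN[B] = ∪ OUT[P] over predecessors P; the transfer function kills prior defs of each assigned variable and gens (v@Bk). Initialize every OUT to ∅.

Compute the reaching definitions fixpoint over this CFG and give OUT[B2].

Fixpoint table:
  B0:  IN={}  OUT={a@B0, d@B0}
  B1:  IN={a@B0, a@B1, c@B2, d@B0, d@B3, f@B3}  OUT={a@B1, c@B2, d@B0, d@B3, f@B3}
  B2:  IN={a@B1, c@B2, d@B0, d@B3, f@B3}  OUT={a@B1, c@B2, d@B2, f@B3}
  B3:  IN={a@B1, c@B2, d@B2, f@B3}  OUT={a@B1, c@B2, d@B3, f@B3}
  B4:  IN={a@B1, c@B2, d@B3, f@B3}  OUT={a@B4, b@B4, c@B2, d@B3, f@B3}
  B5:  IN={a@B1, a@B4, b@B4, c@B2, d@B3, f@B3}  OUT={a@B1, a@B4, b@B4, c@B2, d@B5, f@B3}
  B6:  IN={a@B1, a@B4, b@B4, c@B2, d@B5, f@B3}  OUT={a@B1, a@B4, b@B4, c@B2, d@B5, f@B3}
  B7:  IN={a@B1, a@B4, b@B4, c@B2, d@B5, f@B3}  OUT={a@B1, a@B4, b@B4, c@B7, d@B7, f@B7}

Merge at B2: IN[B2] = OUT[B1] ⊔ OUT[B3] = {a@B1, c@B2, d@B0, d@B3, f@B3}
Applying B2's transfer function to that IN value gives OUT[B2] (row B2 above).

Answer: {a@B1, c@B2, d@B2, f@B3}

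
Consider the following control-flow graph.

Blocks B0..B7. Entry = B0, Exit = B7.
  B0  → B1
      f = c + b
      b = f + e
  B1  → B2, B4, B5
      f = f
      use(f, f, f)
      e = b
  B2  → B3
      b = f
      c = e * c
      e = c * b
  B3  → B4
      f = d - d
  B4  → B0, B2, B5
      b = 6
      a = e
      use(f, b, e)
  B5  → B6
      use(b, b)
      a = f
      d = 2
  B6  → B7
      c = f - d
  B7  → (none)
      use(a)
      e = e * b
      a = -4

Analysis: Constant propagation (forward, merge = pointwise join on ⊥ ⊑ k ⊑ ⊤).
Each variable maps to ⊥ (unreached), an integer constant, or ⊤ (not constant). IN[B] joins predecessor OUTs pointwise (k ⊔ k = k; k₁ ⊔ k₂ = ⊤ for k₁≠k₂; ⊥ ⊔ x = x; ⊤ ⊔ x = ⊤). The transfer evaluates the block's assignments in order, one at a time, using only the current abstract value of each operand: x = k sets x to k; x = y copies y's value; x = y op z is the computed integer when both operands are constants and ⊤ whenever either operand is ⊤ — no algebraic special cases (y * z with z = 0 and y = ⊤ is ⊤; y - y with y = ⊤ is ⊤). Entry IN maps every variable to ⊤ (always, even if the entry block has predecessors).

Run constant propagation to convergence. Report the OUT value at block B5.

Per-block solution:
  B0:   IN=(all ⊤)   OUT=(all ⊤)
  B1:   IN=(all ⊤)   OUT=(all ⊤)
  B2:   IN=(all ⊤)   OUT=(all ⊤)
  B3:   IN=(all ⊤)   OUT=(all ⊤)
  B4:   IN=(all ⊤)   OUT={b:6; rest ⊤}
  B5:   IN=(all ⊤)   OUT={d:2; rest ⊤}
  B6:   IN={d:2; rest ⊤}   OUT={d:2; rest ⊤}
  B7:   IN={d:2; rest ⊤}   OUT={a:-4, d:2; rest ⊤}

Merge at B5: IN[B5] = OUT[B1] ⊔ OUT[B4] = {a: ⊤, b: ⊤, c: ⊤, d: ⊤, e: ⊤, f: ⊤}
Applying B5's transfer function to that IN value gives OUT[B5] (row B5 above).

Answer: {a: ⊤, b: ⊤, c: ⊤, d: 2, e: ⊤, f: ⊤}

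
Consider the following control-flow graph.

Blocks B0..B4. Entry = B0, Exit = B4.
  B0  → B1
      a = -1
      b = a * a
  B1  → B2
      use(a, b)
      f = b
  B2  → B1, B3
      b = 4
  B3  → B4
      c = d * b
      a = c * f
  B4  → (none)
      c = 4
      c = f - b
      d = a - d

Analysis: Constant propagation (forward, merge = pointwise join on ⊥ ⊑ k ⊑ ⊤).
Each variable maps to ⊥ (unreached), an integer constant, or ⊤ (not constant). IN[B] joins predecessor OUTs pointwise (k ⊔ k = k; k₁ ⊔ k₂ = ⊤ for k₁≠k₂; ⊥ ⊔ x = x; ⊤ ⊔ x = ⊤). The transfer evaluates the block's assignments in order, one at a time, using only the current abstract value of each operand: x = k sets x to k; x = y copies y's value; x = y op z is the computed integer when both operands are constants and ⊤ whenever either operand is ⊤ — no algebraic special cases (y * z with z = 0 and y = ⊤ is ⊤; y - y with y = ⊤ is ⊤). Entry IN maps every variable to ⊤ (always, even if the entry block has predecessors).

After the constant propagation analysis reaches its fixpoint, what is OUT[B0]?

Answer: {a: -1, b: 1, c: ⊤, d: ⊤, e: ⊤, f: ⊤}

Derivation:
Fixpoint table:
  B0: | IN=(all ⊤) | OUT={a:-1, b:1; rest ⊤}
  B1: | IN={a:-1; rest ⊤} | OUT={a:-1; rest ⊤}
  B2: | IN={a:-1; rest ⊤} | OUT={a:-1, b:4; rest ⊤}
  B3: | IN={a:-1, b:4; rest ⊤} | OUT={b:4; rest ⊤}
  B4: | IN={b:4; rest ⊤} | OUT={b:4; rest ⊤}

B0 is the boundary node: IN[B0] = {a: ⊤, b: ⊤, c: ⊤, d: ⊤, e: ⊤, f: ⊤}
Applying B0's transfer function to that IN value gives OUT[B0] (row B0 above).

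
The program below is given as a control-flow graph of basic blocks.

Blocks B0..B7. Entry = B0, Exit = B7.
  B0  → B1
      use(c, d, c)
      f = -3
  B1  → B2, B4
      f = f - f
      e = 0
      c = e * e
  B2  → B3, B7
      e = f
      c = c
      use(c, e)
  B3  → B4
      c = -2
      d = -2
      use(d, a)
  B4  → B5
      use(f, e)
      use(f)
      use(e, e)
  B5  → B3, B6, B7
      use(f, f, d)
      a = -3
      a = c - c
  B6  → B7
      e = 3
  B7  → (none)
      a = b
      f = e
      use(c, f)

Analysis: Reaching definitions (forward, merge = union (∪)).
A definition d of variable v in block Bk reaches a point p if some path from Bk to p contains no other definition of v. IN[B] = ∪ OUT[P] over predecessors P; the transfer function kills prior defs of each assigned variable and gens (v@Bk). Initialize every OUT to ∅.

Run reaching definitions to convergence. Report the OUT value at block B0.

Answer: {f@B0}

Working:
Per-block solution:
  B0: | IN={} | OUT={f@B0}
  B1: | IN={f@B0} | OUT={c@B1, e@B1, f@B1}
  B2: | IN={c@B1, e@B1, f@B1} | OUT={c@B2, e@B2, f@B1}
  B3: | IN={a@B5, c@B1, c@B2, c@B3, d@B3, e@B1, e@B2, f@B1} | OUT={a@B5, c@B3, d@B3, e@B1, e@B2, f@B1}
  B4: | IN={a@B5, c@B1, c@B3, d@B3, e@B1, e@B2, f@B1} | OUT={a@B5, c@B1, c@B3, d@B3, e@B1, e@B2, f@B1}
  B5: | IN={a@B5, c@B1, c@B3, d@B3, e@B1, e@B2, f@B1} | OUT={a@B5, c@B1, c@B3, d@B3, e@B1, e@B2, f@B1}
  B6: | IN={a@B5, c@B1, c@B3, d@B3, e@B1, e@B2, f@B1} | OUT={a@B5, c@B1, c@B3, d@B3, e@B6, f@B1}
  B7: | IN={a@B5, c@B1, c@B2, c@B3, d@B3, e@B1, e@B2, e@B6, f@B1} | OUT={a@B7, c@B1, c@B2, c@B3, d@B3, e@B1, e@B2, e@B6, f@B7}

B0 is the boundary node: IN[B0] = {}
Applying B0's transfer function to that IN value gives OUT[B0] (row B0 above).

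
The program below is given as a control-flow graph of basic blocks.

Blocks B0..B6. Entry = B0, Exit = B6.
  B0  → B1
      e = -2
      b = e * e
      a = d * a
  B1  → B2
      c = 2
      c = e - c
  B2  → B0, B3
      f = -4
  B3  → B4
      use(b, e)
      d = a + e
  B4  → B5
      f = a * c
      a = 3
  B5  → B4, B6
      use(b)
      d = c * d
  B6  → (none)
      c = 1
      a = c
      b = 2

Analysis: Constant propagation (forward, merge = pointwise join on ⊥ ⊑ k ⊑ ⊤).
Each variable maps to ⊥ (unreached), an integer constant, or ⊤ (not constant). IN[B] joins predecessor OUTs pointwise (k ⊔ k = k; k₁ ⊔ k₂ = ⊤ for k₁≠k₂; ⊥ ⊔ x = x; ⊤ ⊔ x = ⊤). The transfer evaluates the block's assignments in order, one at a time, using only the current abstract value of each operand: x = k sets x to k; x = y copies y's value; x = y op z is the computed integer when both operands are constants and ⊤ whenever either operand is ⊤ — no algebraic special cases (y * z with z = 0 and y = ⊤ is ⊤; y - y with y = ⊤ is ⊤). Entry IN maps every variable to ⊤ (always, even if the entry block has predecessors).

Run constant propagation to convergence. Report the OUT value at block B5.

Answer: {a: 3, b: 4, c: -4, d: ⊤, e: -2, f: ⊤}

Working:
Fixpoint table:
  B0:   IN=(all ⊤)   OUT={b:4, e:-2; rest ⊤}
  B1:   IN={b:4, e:-2; rest ⊤}   OUT={b:4, c:-4, e:-2; rest ⊤}
  B2:   IN={b:4, c:-4, e:-2; rest ⊤}   OUT={b:4, c:-4, e:-2, f:-4; rest ⊤}
  B3:   IN={b:4, c:-4, e:-2, f:-4; rest ⊤}   OUT={b:4, c:-4, e:-2, f:-4; rest ⊤}
  B4:   IN={b:4, c:-4, e:-2; rest ⊤}   OUT={a:3, b:4, c:-4, e:-2; rest ⊤}
  B5:   IN={a:3, b:4, c:-4, e:-2; rest ⊤}   OUT={a:3, b:4, c:-4, e:-2; rest ⊤}
  B6:   IN={a:3, b:4, c:-4, e:-2; rest ⊤}   OUT={a:1, b:2, c:1, e:-2; rest ⊤}

Merge at B5: IN[B5] = OUT[B4] = {a: 3, b: 4, c: -4, d: ⊤, e: -2, f: ⊤}
Applying B5's transfer function to that IN value gives OUT[B5] (row B5 above).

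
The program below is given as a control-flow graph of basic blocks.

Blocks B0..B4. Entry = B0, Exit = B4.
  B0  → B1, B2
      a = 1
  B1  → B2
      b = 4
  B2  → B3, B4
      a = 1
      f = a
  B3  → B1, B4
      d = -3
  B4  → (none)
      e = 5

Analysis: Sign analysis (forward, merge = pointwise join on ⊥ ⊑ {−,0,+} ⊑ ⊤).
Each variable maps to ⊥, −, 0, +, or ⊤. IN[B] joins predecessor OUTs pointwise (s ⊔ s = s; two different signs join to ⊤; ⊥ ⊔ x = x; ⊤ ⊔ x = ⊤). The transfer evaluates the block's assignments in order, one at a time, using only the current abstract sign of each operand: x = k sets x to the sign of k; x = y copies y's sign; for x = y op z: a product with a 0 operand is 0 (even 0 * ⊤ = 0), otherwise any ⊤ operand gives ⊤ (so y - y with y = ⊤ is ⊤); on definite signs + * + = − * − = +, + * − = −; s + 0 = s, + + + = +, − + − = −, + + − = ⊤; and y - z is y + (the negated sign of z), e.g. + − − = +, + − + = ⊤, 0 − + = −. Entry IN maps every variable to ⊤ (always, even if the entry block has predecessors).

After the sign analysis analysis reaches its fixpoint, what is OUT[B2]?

Answer: {a: +, b: ⊤, c: ⊤, d: ⊤, e: ⊤, f: +}

Working:
Converged values:
  B0:  IN=(all ⊤)  OUT={a:+; rest ⊤}
  B1:  IN={a:+; rest ⊤}  OUT={a:+, b:+; rest ⊤}
  B2:  IN={a:+; rest ⊤}  OUT={a:+, f:+; rest ⊤}
  B3:  IN={a:+, f:+; rest ⊤}  OUT={a:+, d:-, f:+; rest ⊤}
  B4:  IN={a:+, f:+; rest ⊤}  OUT={a:+, e:+, f:+; rest ⊤}

Merge at B2: IN[B2] = OUT[B0] ⊔ OUT[B1] = {a: +, b: ⊤, c: ⊤, d: ⊤, e: ⊤, f: ⊤}
Applying B2's transfer function to that IN value gives OUT[B2] (row B2 above).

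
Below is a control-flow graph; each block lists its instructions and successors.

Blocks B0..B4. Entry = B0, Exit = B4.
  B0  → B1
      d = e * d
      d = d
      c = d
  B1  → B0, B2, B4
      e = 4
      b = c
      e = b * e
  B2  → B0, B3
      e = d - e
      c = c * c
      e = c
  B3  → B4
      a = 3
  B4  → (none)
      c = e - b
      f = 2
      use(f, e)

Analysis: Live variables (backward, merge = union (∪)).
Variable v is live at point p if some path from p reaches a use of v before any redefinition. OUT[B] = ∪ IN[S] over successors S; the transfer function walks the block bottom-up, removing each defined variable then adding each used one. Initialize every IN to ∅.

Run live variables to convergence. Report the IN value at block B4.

Converged values:
  B0:  IN={d, e}  OUT={c, d}
  B1:  IN={c, d}  OUT={b, c, d, e}
  B2:  IN={b, c, d, e}  OUT={b, d, e}
  B3:  IN={b, e}  OUT={b, e}
  B4:  IN={b, e}  OUT={}

B4 is the boundary node: OUT[B4] = {}
Applying B4's transfer function to that OUT value gives IN[B4] (row B4 above).

Answer: {b, e}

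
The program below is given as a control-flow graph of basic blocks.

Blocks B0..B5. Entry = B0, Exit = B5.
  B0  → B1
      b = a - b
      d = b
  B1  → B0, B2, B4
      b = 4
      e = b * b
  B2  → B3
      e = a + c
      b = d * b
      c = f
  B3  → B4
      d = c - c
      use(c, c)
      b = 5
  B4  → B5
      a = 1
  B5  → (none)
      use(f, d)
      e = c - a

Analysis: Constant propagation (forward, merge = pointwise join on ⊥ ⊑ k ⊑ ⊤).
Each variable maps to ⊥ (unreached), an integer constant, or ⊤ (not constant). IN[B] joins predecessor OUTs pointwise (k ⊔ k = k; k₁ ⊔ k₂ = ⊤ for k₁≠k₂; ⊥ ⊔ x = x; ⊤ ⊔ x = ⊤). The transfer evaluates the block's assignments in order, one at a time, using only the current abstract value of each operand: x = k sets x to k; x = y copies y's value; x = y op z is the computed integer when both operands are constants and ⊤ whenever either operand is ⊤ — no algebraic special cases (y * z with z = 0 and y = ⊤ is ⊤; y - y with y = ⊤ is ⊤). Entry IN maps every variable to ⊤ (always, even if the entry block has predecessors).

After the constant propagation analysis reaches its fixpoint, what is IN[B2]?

Fixpoint table:
  B0:  IN=(all ⊤)  OUT=(all ⊤)
  B1:  IN=(all ⊤)  OUT={b:4, e:16; rest ⊤}
  B2:  IN={b:4, e:16; rest ⊤}  OUT=(all ⊤)
  B3:  IN=(all ⊤)  OUT={b:5; rest ⊤}
  B4:  IN=(all ⊤)  OUT={a:1; rest ⊤}
  B5:  IN={a:1; rest ⊤}  OUT={a:1; rest ⊤}

Merge at B2: IN[B2] = OUT[B1] = {a: ⊤, b: 4, c: ⊤, d: ⊤, e: 16, f: ⊤}

Answer: {a: ⊤, b: 4, c: ⊤, d: ⊤, e: 16, f: ⊤}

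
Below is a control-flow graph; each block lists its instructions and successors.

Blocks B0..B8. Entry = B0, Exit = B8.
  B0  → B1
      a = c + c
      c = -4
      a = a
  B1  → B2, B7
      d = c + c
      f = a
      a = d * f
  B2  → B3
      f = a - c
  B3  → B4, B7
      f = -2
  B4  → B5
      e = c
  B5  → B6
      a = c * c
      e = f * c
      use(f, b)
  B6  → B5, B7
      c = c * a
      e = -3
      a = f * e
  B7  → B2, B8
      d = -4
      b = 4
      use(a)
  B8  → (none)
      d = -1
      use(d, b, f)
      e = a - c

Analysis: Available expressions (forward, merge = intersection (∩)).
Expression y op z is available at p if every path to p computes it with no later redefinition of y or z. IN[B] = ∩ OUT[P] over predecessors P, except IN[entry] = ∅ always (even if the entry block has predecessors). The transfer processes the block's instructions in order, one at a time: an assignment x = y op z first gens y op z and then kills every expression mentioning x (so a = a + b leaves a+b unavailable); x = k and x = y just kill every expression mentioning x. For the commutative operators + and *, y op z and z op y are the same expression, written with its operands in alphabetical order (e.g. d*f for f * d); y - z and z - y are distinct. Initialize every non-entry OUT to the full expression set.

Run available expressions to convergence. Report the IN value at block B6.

Per-block solution:
  B0:  IN={}  OUT={}
  B1:  IN={}  OUT={c+c, d*f}
  B2:  IN={}  OUT={a-c}
  B3:  IN={a-c}  OUT={a-c}
  B4:  IN={a-c}  OUT={a-c}
  B5:  IN={}  OUT={c*c, c*f}
  B6:  IN={c*c, c*f}  OUT={e*f}
  B7:  IN={}  OUT={}
  B8:  IN={}  OUT={a-c}

Merge at B6: IN[B6] = OUT[B5] = {c*c, c*f}

Answer: {c*c, c*f}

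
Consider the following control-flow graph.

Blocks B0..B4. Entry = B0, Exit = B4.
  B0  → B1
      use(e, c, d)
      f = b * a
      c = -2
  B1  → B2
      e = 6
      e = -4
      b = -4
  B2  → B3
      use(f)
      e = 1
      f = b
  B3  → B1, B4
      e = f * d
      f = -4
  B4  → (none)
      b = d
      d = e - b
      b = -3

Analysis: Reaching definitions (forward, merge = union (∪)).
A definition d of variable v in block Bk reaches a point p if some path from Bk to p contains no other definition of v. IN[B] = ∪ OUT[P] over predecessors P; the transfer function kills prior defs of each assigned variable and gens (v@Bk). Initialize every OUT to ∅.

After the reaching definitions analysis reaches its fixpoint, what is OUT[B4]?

Answer: {b@B4, c@B0, d@B4, e@B3, f@B3}

Working:
Per-block solution:
  B0: | IN={} | OUT={c@B0, f@B0}
  B1: | IN={b@B1, c@B0, e@B3, f@B0, f@B3} | OUT={b@B1, c@B0, e@B1, f@B0, f@B3}
  B2: | IN={b@B1, c@B0, e@B1, f@B0, f@B3} | OUT={b@B1, c@B0, e@B2, f@B2}
  B3: | IN={b@B1, c@B0, e@B2, f@B2} | OUT={b@B1, c@B0, e@B3, f@B3}
  B4: | IN={b@B1, c@B0, e@B3, f@B3} | OUT={b@B4, c@B0, d@B4, e@B3, f@B3}

Merge at B4: IN[B4] = OUT[B3] = {b@B1, c@B0, e@B3, f@B3}
Applying B4's transfer function to that IN value gives OUT[B4] (row B4 above).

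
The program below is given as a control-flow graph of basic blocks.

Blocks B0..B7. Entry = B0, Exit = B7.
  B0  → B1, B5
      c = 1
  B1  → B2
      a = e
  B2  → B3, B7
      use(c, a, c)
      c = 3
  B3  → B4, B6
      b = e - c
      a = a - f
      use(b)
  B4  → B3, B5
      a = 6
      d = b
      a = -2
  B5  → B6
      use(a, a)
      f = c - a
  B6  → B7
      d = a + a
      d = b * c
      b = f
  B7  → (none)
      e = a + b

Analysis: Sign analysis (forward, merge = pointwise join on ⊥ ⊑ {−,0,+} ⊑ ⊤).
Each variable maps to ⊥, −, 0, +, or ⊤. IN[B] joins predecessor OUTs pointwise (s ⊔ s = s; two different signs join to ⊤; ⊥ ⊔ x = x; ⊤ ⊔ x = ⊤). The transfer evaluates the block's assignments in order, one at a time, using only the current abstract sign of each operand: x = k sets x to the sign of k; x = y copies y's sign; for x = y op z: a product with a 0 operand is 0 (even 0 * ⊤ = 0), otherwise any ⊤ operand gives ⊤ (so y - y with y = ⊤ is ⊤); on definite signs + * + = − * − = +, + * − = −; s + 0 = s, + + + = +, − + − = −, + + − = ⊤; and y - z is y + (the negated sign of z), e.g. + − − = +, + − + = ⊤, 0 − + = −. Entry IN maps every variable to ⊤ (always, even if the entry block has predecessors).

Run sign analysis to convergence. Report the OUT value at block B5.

Answer: {a: ⊤, b: ⊤, c: +, d: ⊤, e: ⊤, f: ⊤}

Trace:
Fixpoint table:
  B0: | IN=(all ⊤) | OUT={c:+; rest ⊤}
  B1: | IN={c:+; rest ⊤} | OUT={c:+; rest ⊤}
  B2: | IN={c:+; rest ⊤} | OUT={c:+; rest ⊤}
  B3: | IN={c:+; rest ⊤} | OUT={c:+; rest ⊤}
  B4: | IN={c:+; rest ⊤} | OUT={a:-, c:+; rest ⊤}
  B5: | IN={c:+; rest ⊤} | OUT={c:+; rest ⊤}
  B6: | IN={c:+; rest ⊤} | OUT={c:+; rest ⊤}
  B7: | IN={c:+; rest ⊤} | OUT={c:+; rest ⊤}

Merge at B5: IN[B5] = OUT[B0] ⊔ OUT[B4] = {a: ⊤, b: ⊤, c: +, d: ⊤, e: ⊤, f: ⊤}
Applying B5's transfer function to that IN value gives OUT[B5] (row B5 above).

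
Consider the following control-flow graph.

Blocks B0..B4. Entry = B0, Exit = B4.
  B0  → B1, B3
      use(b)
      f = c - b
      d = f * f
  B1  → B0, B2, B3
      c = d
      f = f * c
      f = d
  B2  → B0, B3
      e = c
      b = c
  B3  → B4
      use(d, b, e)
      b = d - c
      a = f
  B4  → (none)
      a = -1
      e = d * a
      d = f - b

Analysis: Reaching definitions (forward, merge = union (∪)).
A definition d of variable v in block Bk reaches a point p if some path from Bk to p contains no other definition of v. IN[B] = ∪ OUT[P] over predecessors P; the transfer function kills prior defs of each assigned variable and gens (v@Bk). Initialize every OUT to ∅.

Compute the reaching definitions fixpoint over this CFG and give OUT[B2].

Per-block solution:
  B0:   IN={b@B2, c@B1, d@B0, e@B2, f@B1}   OUT={b@B2, c@B1, d@B0, e@B2, f@B0}
  B1:   IN={b@B2, c@B1, d@B0, e@B2, f@B0}   OUT={b@B2, c@B1, d@B0, e@B2, f@B1}
  B2:   IN={b@B2, c@B1, d@B0, e@B2, f@B1}   OUT={b@B2, c@B1, d@B0, e@B2, f@B1}
  B3:   IN={b@B2, c@B1, d@B0, e@B2, f@B0, f@B1}   OUT={a@B3, b@B3, c@B1, d@B0, e@B2, f@B0, f@B1}
  B4:   IN={a@B3, b@B3, c@B1, d@B0, e@B2, f@B0, f@B1}   OUT={a@B4, b@B3, c@B1, d@B4, e@B4, f@B0, f@B1}

Merge at B2: IN[B2] = OUT[B1] = {b@B2, c@B1, d@B0, e@B2, f@B1}
Applying B2's transfer function to that IN value gives OUT[B2] (row B2 above).

Answer: {b@B2, c@B1, d@B0, e@B2, f@B1}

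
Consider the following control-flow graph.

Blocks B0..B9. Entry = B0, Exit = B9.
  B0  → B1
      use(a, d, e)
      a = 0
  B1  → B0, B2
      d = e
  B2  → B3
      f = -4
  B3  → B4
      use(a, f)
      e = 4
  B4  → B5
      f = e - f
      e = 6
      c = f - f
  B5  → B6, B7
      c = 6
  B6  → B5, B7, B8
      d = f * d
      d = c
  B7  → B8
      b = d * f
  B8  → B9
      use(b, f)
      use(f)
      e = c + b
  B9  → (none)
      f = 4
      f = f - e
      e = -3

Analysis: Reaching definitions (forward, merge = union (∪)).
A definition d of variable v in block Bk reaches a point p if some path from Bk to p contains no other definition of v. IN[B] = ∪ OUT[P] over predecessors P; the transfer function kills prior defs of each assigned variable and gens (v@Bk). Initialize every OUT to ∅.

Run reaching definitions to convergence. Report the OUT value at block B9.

Answer: {a@B0, b@B7, c@B5, d@B1, d@B6, e@B9, f@B9}

Derivation:
Per-block solution:
  B0:   IN={a@B0, d@B1}   OUT={a@B0, d@B1}
  B1:   IN={a@B0, d@B1}   OUT={a@B0, d@B1}
  B2:   IN={a@B0, d@B1}   OUT={a@B0, d@B1, f@B2}
  B3:   IN={a@B0, d@B1, f@B2}   OUT={a@B0, d@B1, e@B3, f@B2}
  B4:   IN={a@B0, d@B1, e@B3, f@B2}   OUT={a@B0, c@B4, d@B1, e@B4, f@B4}
  B5:   IN={a@B0, c@B4, c@B5, d@B1, d@B6, e@B4, f@B4}   OUT={a@B0, c@B5, d@B1, d@B6, e@B4, f@B4}
  B6:   IN={a@B0, c@B5, d@B1, d@B6, e@B4, f@B4}   OUT={a@B0, c@B5, d@B6, e@B4, f@B4}
  B7:   IN={a@B0, c@B5, d@B1, d@B6, e@B4, f@B4}   OUT={a@B0, b@B7, c@B5, d@B1, d@B6, e@B4, f@B4}
  B8:   IN={a@B0, b@B7, c@B5, d@B1, d@B6, e@B4, f@B4}   OUT={a@B0, b@B7, c@B5, d@B1, d@B6, e@B8, f@B4}
  B9:   IN={a@B0, b@B7, c@B5, d@B1, d@B6, e@B8, f@B4}   OUT={a@B0, b@B7, c@B5, d@B1, d@B6, e@B9, f@B9}

Merge at B9: IN[B9] = OUT[B8] = {a@B0, b@B7, c@B5, d@B1, d@B6, e@B8, f@B4}
Applying B9's transfer function to that IN value gives OUT[B9] (row B9 above).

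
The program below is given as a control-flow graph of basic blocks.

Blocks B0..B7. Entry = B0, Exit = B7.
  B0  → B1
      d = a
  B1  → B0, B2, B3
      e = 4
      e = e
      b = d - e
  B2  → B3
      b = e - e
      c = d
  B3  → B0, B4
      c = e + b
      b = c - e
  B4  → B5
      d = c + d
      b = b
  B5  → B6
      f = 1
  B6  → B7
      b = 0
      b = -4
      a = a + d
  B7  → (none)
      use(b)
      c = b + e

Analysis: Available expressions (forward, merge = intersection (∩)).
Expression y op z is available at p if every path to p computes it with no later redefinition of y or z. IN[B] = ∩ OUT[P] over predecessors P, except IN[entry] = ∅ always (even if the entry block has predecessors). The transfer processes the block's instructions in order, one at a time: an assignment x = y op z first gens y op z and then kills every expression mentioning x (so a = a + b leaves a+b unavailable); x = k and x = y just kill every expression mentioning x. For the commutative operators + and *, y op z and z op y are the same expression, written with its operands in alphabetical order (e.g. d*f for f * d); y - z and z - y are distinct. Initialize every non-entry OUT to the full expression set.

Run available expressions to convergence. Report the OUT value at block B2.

Answer: {d-e, e-e}

Trace:
Converged values:
  B0:  IN={}  OUT={}
  B1:  IN={}  OUT={d-e}
  B2:  IN={d-e}  OUT={d-e, e-e}
  B3:  IN={d-e}  OUT={c-e, d-e}
  B4:  IN={c-e, d-e}  OUT={c-e}
  B5:  IN={c-e}  OUT={c-e}
  B6:  IN={c-e}  OUT={c-e}
  B7:  IN={c-e}  OUT={b+e}

Merge at B2: IN[B2] = OUT[B1] = {d-e}
Applying B2's transfer function to that IN value gives OUT[B2] (row B2 above).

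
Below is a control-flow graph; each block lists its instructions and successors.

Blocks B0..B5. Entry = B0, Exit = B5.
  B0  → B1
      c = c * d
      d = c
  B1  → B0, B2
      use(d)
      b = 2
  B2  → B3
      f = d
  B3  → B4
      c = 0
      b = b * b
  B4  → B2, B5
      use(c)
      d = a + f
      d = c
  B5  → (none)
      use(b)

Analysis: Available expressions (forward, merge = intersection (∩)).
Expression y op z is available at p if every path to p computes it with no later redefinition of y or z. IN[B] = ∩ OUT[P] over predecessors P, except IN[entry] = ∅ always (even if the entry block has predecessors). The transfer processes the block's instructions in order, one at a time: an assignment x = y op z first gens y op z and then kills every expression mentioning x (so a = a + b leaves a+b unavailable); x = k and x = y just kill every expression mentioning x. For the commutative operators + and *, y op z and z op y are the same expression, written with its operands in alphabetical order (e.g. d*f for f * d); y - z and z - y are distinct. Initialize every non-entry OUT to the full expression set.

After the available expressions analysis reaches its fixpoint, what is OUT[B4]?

Answer: {a+f}

Trace:
Per-block solution:
  B0:  IN={}  OUT={}
  B1:  IN={}  OUT={}
  B2:  IN={}  OUT={}
  B3:  IN={}  OUT={}
  B4:  IN={}  OUT={a+f}
  B5:  IN={a+f}  OUT={a+f}

Merge at B4: IN[B4] = OUT[B3] = {}
Applying B4's transfer function to that IN value gives OUT[B4] (row B4 above).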